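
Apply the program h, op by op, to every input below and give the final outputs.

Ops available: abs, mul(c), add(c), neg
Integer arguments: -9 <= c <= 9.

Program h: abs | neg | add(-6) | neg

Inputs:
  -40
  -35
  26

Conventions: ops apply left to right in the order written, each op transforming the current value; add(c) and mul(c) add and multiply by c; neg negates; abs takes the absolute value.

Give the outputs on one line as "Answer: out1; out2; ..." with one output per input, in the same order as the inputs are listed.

Execution, op by op:
  -40 -> 40 -> -40 -> -46 -> 46
  -35 -> 35 -> -35 -> -41 -> 41
  26 -> 26 -> -26 -> -32 -> 32

46; 41; 32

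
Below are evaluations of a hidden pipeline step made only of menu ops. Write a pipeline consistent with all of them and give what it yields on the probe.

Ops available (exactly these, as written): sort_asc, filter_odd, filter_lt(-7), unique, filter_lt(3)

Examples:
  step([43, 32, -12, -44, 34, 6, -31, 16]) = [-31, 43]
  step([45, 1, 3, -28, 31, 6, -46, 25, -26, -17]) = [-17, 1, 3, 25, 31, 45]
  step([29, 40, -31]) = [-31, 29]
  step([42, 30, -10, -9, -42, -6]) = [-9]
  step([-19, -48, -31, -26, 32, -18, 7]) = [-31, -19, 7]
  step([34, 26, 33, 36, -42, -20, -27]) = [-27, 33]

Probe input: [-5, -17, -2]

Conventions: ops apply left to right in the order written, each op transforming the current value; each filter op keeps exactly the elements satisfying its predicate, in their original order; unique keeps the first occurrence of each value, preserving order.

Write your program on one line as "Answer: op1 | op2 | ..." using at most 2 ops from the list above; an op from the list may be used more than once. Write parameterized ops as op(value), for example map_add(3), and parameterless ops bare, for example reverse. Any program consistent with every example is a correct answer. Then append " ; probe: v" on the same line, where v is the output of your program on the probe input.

filter_odd | sort_asc ; probe: [-17, -5]

Check, running the answer program on each example:
  [43, 32, -12, -44, 34, 6, -31, 16] -> [43, -31] -> [-31, 43]
  [45, 1, 3, -28, 31, 6, -46, 25, -26, -17] -> [45, 1, 3, 31, 25, -17] -> [-17, 1, 3, 25, 31, 45]
  [29, 40, -31] -> [29, -31] -> [-31, 29]
  [42, 30, -10, -9, -42, -6] -> [-9] -> [-9]
  [-19, -48, -31, -26, 32, -18, 7] -> [-19, -31, 7] -> [-31, -19, 7]
  [34, 26, 33, 36, -42, -20, -27] -> [33, -27] -> [-27, 33]
  probe: [-5, -17, -2] -> [-5, -17] -> [-17, -5]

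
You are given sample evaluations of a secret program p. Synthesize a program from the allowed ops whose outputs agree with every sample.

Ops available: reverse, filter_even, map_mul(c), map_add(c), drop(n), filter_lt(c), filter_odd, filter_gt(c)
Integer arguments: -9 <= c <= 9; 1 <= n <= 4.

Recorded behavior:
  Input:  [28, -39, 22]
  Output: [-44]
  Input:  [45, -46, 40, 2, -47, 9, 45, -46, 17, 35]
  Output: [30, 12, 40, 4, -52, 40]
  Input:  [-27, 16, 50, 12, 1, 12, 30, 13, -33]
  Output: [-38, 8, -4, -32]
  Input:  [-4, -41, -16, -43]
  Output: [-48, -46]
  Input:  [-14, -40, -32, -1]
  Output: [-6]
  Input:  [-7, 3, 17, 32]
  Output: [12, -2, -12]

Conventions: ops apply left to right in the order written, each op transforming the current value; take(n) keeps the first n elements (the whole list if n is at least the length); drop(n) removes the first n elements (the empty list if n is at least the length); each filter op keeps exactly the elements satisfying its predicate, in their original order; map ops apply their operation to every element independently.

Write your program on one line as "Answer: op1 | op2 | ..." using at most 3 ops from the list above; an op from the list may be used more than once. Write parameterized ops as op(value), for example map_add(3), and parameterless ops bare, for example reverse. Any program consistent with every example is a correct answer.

reverse | map_add(-5) | filter_even

Check, running the answer program on each example:
  [28, -39, 22] -> [22, -39, 28] -> [17, -44, 23] -> [-44]
  [45, -46, 40, 2, -47, 9, 45, -46, 17, 35] -> [35, 17, -46, 45, 9, -47, 2, 40, -46, 45] -> [30, 12, -51, 40, 4, -52, -3, 35, -51, 40] -> [30, 12, 40, 4, -52, 40]
  [-27, 16, 50, 12, 1, 12, 30, 13, -33] -> [-33, 13, 30, 12, 1, 12, 50, 16, -27] -> [-38, 8, 25, 7, -4, 7, 45, 11, -32] -> [-38, 8, -4, -32]
  [-4, -41, -16, -43] -> [-43, -16, -41, -4] -> [-48, -21, -46, -9] -> [-48, -46]
  [-14, -40, -32, -1] -> [-1, -32, -40, -14] -> [-6, -37, -45, -19] -> [-6]
  [-7, 3, 17, 32] -> [32, 17, 3, -7] -> [27, 12, -2, -12] -> [12, -2, -12]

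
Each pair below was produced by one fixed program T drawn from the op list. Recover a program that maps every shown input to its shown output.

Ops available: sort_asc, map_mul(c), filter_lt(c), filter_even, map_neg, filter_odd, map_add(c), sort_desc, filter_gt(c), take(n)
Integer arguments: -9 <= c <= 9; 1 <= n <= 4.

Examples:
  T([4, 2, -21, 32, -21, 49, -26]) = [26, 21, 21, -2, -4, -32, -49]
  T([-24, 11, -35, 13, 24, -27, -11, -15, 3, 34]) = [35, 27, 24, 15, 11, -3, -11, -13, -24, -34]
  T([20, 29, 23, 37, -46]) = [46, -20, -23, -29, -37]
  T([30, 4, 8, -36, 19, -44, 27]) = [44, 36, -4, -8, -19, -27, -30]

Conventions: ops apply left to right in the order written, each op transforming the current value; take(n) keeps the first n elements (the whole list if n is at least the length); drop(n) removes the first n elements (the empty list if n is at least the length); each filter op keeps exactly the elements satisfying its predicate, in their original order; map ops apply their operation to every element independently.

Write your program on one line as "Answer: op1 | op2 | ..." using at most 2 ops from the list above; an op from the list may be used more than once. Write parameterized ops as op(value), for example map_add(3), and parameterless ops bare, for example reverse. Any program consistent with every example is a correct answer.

map_neg | sort_desc

Check, running the answer program on each example:
  [4, 2, -21, 32, -21, 49, -26] -> [-4, -2, 21, -32, 21, -49, 26] -> [26, 21, 21, -2, -4, -32, -49]
  [-24, 11, -35, 13, 24, -27, -11, -15, 3, 34] -> [24, -11, 35, -13, -24, 27, 11, 15, -3, -34] -> [35, 27, 24, 15, 11, -3, -11, -13, -24, -34]
  [20, 29, 23, 37, -46] -> [-20, -29, -23, -37, 46] -> [46, -20, -23, -29, -37]
  [30, 4, 8, -36, 19, -44, 27] -> [-30, -4, -8, 36, -19, 44, -27] -> [44, 36, -4, -8, -19, -27, -30]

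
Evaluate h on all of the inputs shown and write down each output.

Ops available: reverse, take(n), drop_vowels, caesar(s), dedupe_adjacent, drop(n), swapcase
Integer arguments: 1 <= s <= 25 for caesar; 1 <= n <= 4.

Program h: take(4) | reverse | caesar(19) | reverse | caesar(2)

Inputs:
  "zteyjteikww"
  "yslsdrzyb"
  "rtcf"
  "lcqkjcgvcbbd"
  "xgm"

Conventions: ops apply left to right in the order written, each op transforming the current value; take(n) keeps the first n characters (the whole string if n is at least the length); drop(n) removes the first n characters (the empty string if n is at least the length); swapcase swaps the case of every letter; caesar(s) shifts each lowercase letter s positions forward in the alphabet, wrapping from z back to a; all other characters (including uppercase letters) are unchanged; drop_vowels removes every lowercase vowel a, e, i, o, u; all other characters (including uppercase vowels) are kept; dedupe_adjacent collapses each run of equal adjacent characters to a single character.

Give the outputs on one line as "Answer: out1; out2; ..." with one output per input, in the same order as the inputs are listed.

"uozt"; "tngn"; "moxa"; "gxlf"; "sbh"

Execution, op by op:
  "zteyjteikww" -> "ztey" -> "yetz" -> "rxms" -> "smxr" -> "uozt"
  "yslsdrzyb" -> "ysls" -> "slsy" -> "lelr" -> "rlel" -> "tngn"
  "rtcf" -> "rtcf" -> "fctr" -> "yvmk" -> "kmvy" -> "moxa"
  "lcqkjcgvcbbd" -> "lcqk" -> "kqcl" -> "djve" -> "evjd" -> "gxlf"
  "xgm" -> "xgm" -> "mgx" -> "fzq" -> "qzf" -> "sbh"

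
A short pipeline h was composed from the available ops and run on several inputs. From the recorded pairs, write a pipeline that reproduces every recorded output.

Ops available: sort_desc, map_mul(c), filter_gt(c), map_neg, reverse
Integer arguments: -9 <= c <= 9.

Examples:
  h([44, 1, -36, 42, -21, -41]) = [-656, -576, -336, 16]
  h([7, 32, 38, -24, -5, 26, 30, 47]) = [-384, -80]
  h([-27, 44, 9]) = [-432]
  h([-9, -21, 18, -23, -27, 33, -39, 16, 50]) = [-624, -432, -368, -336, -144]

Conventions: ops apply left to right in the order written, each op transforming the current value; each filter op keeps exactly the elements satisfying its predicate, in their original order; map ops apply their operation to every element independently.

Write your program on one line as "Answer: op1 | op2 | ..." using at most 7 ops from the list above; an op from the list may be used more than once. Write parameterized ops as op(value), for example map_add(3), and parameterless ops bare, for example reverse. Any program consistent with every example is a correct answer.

sort_desc | map_neg | map_mul(8) | sort_desc | filter_gt(-9) | map_mul(-2)

Check, running the answer program on each example:
  [44, 1, -36, 42, -21, -41] -> [44, 42, 1, -21, -36, -41] -> [-44, -42, -1, 21, 36, 41] -> [-352, -336, -8, 168, 288, 328] -> [328, 288, 168, -8, -336, -352] -> [328, 288, 168, -8] -> [-656, -576, -336, 16]
  [7, 32, 38, -24, -5, 26, 30, 47] -> [47, 38, 32, 30, 26, 7, -5, -24] -> [-47, -38, -32, -30, -26, -7, 5, 24] -> [-376, -304, -256, -240, -208, -56, 40, 192] -> [192, 40, -56, -208, -240, -256, -304, -376] -> [192, 40] -> [-384, -80]
  [-27, 44, 9] -> [44, 9, -27] -> [-44, -9, 27] -> [-352, -72, 216] -> [216, -72, -352] -> [216] -> [-432]
  [-9, -21, 18, -23, -27, 33, -39, 16, 50] -> [50, 33, 18, 16, -9, -21, -23, -27, -39] -> [-50, -33, -18, -16, 9, 21, 23, 27, 39] -> [-400, -264, -144, -128, 72, 168, 184, 216, 312] -> [312, 216, 184, 168, 72, -128, -144, -264, -400] -> [312, 216, 184, 168, 72] -> [-624, -432, -368, -336, -144]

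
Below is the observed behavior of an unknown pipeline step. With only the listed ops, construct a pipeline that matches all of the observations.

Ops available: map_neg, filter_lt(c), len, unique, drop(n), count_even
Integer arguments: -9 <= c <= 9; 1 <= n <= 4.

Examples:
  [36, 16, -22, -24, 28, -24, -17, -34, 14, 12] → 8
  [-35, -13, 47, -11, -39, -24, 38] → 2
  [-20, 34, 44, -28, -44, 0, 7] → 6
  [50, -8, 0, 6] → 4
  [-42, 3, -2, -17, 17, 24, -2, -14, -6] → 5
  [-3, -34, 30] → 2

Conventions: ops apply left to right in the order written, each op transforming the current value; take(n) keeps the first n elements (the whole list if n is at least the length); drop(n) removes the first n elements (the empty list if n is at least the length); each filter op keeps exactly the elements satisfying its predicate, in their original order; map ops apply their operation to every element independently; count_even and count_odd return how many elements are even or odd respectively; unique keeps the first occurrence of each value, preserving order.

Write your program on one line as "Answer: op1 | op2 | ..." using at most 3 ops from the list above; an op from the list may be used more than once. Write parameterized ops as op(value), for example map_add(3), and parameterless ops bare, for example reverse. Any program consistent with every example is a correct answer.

unique | count_even

Check, running the answer program on each example:
  [36, 16, -22, -24, 28, -24, -17, -34, 14, 12] -> [36, 16, -22, -24, 28, -17, -34, 14, 12] -> 8
  [-35, -13, 47, -11, -39, -24, 38] -> [-35, -13, 47, -11, -39, -24, 38] -> 2
  [-20, 34, 44, -28, -44, 0, 7] -> [-20, 34, 44, -28, -44, 0, 7] -> 6
  [50, -8, 0, 6] -> [50, -8, 0, 6] -> 4
  [-42, 3, -2, -17, 17, 24, -2, -14, -6] -> [-42, 3, -2, -17, 17, 24, -14, -6] -> 5
  [-3, -34, 30] -> [-3, -34, 30] -> 2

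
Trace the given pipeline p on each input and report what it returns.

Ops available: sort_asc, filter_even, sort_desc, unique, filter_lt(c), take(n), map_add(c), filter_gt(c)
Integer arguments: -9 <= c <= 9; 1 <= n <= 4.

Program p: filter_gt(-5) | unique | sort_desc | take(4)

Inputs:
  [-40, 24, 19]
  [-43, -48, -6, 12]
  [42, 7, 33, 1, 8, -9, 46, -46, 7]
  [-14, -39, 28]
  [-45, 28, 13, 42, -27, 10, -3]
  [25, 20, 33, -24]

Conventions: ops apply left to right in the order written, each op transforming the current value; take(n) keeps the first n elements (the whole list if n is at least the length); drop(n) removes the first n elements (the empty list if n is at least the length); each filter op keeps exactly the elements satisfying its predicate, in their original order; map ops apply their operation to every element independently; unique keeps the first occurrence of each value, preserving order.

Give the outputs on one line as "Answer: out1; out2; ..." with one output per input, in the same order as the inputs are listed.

[24, 19]; [12]; [46, 42, 33, 8]; [28]; [42, 28, 13, 10]; [33, 25, 20]

Execution, op by op:
  [-40, 24, 19] -> [24, 19] -> [24, 19] -> [24, 19] -> [24, 19]
  [-43, -48, -6, 12] -> [12] -> [12] -> [12] -> [12]
  [42, 7, 33, 1, 8, -9, 46, -46, 7] -> [42, 7, 33, 1, 8, 46, 7] -> [42, 7, 33, 1, 8, 46] -> [46, 42, 33, 8, 7, 1] -> [46, 42, 33, 8]
  [-14, -39, 28] -> [28] -> [28] -> [28] -> [28]
  [-45, 28, 13, 42, -27, 10, -3] -> [28, 13, 42, 10, -3] -> [28, 13, 42, 10, -3] -> [42, 28, 13, 10, -3] -> [42, 28, 13, 10]
  [25, 20, 33, -24] -> [25, 20, 33] -> [25, 20, 33] -> [33, 25, 20] -> [33, 25, 20]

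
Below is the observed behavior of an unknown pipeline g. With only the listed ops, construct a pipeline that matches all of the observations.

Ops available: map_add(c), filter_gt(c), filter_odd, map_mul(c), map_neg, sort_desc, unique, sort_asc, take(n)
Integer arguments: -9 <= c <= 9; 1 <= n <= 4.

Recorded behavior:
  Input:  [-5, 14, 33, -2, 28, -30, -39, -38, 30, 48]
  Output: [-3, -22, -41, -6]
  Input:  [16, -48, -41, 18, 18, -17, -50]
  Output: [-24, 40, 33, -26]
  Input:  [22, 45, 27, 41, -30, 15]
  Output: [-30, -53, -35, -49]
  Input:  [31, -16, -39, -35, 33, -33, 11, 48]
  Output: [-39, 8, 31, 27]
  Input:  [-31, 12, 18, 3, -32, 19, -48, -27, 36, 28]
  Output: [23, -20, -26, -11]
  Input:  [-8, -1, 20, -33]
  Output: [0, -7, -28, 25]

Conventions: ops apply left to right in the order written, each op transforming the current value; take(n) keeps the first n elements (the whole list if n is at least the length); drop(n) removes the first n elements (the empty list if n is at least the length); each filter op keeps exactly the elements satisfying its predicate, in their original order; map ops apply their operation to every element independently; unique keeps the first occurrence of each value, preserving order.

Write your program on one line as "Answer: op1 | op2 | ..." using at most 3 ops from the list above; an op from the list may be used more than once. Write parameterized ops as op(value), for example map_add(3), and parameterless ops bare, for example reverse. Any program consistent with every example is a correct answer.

map_add(8) | map_neg | take(4)

Check, running the answer program on each example:
  [-5, 14, 33, -2, 28, -30, -39, -38, 30, 48] -> [3, 22, 41, 6, 36, -22, -31, -30, 38, 56] -> [-3, -22, -41, -6, -36, 22, 31, 30, -38, -56] -> [-3, -22, -41, -6]
  [16, -48, -41, 18, 18, -17, -50] -> [24, -40, -33, 26, 26, -9, -42] -> [-24, 40, 33, -26, -26, 9, 42] -> [-24, 40, 33, -26]
  [22, 45, 27, 41, -30, 15] -> [30, 53, 35, 49, -22, 23] -> [-30, -53, -35, -49, 22, -23] -> [-30, -53, -35, -49]
  [31, -16, -39, -35, 33, -33, 11, 48] -> [39, -8, -31, -27, 41, -25, 19, 56] -> [-39, 8, 31, 27, -41, 25, -19, -56] -> [-39, 8, 31, 27]
  [-31, 12, 18, 3, -32, 19, -48, -27, 36, 28] -> [-23, 20, 26, 11, -24, 27, -40, -19, 44, 36] -> [23, -20, -26, -11, 24, -27, 40, 19, -44, -36] -> [23, -20, -26, -11]
  [-8, -1, 20, -33] -> [0, 7, 28, -25] -> [0, -7, -28, 25] -> [0, -7, -28, 25]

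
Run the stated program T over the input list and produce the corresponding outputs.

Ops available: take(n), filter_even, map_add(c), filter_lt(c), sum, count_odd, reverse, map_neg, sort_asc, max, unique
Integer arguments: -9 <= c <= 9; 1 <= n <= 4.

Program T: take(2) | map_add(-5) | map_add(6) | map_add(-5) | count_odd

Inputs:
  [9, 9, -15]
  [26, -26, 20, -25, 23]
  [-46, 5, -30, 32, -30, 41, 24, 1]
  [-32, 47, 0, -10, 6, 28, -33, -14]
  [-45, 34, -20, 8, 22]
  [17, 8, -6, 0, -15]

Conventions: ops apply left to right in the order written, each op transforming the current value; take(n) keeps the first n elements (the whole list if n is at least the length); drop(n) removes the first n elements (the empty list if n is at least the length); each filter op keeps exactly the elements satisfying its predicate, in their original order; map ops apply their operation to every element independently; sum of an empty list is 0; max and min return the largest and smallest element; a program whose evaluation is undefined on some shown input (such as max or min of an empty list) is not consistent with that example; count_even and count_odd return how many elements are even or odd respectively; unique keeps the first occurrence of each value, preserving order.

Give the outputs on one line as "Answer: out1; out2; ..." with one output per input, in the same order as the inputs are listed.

2; 0; 1; 1; 1; 1

Execution, op by op:
  [9, 9, -15] -> [9, 9] -> [4, 4] -> [10, 10] -> [5, 5] -> 2
  [26, -26, 20, -25, 23] -> [26, -26] -> [21, -31] -> [27, -25] -> [22, -30] -> 0
  [-46, 5, -30, 32, -30, 41, 24, 1] -> [-46, 5] -> [-51, 0] -> [-45, 6] -> [-50, 1] -> 1
  [-32, 47, 0, -10, 6, 28, -33, -14] -> [-32, 47] -> [-37, 42] -> [-31, 48] -> [-36, 43] -> 1
  [-45, 34, -20, 8, 22] -> [-45, 34] -> [-50, 29] -> [-44, 35] -> [-49, 30] -> 1
  [17, 8, -6, 0, -15] -> [17, 8] -> [12, 3] -> [18, 9] -> [13, 4] -> 1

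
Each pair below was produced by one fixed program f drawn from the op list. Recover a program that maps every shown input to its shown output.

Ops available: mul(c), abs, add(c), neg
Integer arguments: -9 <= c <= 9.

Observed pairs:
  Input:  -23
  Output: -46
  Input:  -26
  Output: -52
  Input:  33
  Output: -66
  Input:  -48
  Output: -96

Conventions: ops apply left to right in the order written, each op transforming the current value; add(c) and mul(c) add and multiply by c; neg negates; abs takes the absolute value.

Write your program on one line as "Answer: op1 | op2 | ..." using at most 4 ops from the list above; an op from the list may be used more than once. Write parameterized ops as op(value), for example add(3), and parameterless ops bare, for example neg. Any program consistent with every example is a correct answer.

abs | neg | mul(2)

Check, running the answer program on each example:
  -23 -> 23 -> -23 -> -46
  -26 -> 26 -> -26 -> -52
  33 -> 33 -> -33 -> -66
  -48 -> 48 -> -48 -> -96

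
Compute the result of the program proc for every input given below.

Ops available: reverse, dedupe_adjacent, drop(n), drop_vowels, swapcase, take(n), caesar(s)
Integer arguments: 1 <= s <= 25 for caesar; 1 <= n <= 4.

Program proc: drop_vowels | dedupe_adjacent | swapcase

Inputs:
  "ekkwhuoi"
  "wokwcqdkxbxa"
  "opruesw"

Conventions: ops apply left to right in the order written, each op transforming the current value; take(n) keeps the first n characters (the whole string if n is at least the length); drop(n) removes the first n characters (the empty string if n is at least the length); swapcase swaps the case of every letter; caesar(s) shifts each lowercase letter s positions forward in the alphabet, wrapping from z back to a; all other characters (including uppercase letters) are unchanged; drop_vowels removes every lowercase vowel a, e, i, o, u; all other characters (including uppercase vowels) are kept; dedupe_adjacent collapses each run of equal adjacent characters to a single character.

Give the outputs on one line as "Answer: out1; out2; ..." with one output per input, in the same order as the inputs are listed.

Execution, op by op:
  "ekkwhuoi" -> "kkwh" -> "kwh" -> "KWH"
  "wokwcqdkxbxa" -> "wkwcqdkxbx" -> "wkwcqdkxbx" -> "WKWCQDKXBX"
  "opruesw" -> "prsw" -> "prsw" -> "PRSW"

"KWH"; "WKWCQDKXBX"; "PRSW"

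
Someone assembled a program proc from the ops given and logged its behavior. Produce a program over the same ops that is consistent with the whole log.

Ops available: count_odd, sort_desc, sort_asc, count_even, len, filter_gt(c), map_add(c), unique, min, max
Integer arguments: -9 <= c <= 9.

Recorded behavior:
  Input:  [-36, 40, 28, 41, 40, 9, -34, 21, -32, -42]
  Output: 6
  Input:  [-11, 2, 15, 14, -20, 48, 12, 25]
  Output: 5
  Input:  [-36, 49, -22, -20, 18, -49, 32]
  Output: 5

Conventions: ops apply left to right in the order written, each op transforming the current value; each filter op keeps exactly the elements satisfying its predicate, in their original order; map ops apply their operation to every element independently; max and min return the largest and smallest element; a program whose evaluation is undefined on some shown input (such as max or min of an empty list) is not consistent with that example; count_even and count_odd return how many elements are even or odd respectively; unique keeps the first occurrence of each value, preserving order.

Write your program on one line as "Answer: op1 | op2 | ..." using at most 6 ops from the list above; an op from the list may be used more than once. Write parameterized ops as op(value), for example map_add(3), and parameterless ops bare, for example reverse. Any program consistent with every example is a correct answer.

map_add(9) | map_add(6) | map_add(4) | unique | count_odd

Check, running the answer program on each example:
  [-36, 40, 28, 41, 40, 9, -34, 21, -32, -42] -> [-27, 49, 37, 50, 49, 18, -25, 30, -23, -33] -> [-21, 55, 43, 56, 55, 24, -19, 36, -17, -27] -> [-17, 59, 47, 60, 59, 28, -15, 40, -13, -23] -> [-17, 59, 47, 60, 28, -15, 40, -13, -23] -> 6
  [-11, 2, 15, 14, -20, 48, 12, 25] -> [-2, 11, 24, 23, -11, 57, 21, 34] -> [4, 17, 30, 29, -5, 63, 27, 40] -> [8, 21, 34, 33, -1, 67, 31, 44] -> [8, 21, 34, 33, -1, 67, 31, 44] -> 5
  [-36, 49, -22, -20, 18, -49, 32] -> [-27, 58, -13, -11, 27, -40, 41] -> [-21, 64, -7, -5, 33, -34, 47] -> [-17, 68, -3, -1, 37, -30, 51] -> [-17, 68, -3, -1, 37, -30, 51] -> 5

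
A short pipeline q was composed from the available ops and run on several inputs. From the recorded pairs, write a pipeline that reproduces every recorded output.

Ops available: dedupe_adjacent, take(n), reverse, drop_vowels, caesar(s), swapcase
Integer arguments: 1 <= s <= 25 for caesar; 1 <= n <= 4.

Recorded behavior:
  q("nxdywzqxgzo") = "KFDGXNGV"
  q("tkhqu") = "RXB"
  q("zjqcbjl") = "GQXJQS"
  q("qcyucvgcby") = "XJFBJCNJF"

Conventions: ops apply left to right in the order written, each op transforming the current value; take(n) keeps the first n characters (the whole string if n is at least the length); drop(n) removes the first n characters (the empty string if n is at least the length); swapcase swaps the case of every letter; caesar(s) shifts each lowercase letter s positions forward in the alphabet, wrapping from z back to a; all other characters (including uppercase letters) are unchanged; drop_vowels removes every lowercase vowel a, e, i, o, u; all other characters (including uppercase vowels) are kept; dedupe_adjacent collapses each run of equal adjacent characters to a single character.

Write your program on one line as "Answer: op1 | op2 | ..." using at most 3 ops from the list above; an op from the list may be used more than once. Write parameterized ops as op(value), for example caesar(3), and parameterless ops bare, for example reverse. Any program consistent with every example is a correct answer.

caesar(7) | drop_vowels | swapcase

Check, running the answer program on each example:
  "nxdywzqxgzo" -> "uekfdgxengv" -> "kfdgxngv" -> "KFDGXNGV"
  "tkhqu" -> "aroxb" -> "rxb" -> "RXB"
  "zjqcbjl" -> "gqxjiqs" -> "gqxjqs" -> "GQXJQS"
  "qcyucvgcby" -> "xjfbjcnjif" -> "xjfbjcnjf" -> "XJFBJCNJF"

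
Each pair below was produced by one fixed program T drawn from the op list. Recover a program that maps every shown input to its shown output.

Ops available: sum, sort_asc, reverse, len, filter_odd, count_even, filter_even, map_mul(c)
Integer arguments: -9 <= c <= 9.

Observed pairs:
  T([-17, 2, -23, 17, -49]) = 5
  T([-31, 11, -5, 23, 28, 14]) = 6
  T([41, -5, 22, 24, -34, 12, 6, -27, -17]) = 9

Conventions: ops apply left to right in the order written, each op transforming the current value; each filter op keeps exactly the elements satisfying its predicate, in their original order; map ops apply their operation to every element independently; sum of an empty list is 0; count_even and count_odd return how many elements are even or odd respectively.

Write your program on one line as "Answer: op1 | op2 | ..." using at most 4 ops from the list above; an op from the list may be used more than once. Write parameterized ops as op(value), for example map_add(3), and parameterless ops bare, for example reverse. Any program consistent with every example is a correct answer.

map_mul(2) | map_mul(-5) | map_mul(-3) | count_even

Check, running the answer program on each example:
  [-17, 2, -23, 17, -49] -> [-34, 4, -46, 34, -98] -> [170, -20, 230, -170, 490] -> [-510, 60, -690, 510, -1470] -> 5
  [-31, 11, -5, 23, 28, 14] -> [-62, 22, -10, 46, 56, 28] -> [310, -110, 50, -230, -280, -140] -> [-930, 330, -150, 690, 840, 420] -> 6
  [41, -5, 22, 24, -34, 12, 6, -27, -17] -> [82, -10, 44, 48, -68, 24, 12, -54, -34] -> [-410, 50, -220, -240, 340, -120, -60, 270, 170] -> [1230, -150, 660, 720, -1020, 360, 180, -810, -510] -> 9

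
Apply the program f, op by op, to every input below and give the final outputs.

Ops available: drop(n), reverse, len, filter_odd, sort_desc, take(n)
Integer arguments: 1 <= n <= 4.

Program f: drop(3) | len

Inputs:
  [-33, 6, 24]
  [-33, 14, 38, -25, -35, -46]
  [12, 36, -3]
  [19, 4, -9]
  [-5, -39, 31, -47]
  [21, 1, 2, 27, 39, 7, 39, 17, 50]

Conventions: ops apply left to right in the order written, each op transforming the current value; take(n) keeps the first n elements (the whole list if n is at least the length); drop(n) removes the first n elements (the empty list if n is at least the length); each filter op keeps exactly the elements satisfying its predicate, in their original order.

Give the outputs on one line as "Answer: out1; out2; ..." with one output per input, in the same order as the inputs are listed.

0; 3; 0; 0; 1; 6

Execution, op by op:
  [-33, 6, 24] -> [] -> 0
  [-33, 14, 38, -25, -35, -46] -> [-25, -35, -46] -> 3
  [12, 36, -3] -> [] -> 0
  [19, 4, -9] -> [] -> 0
  [-5, -39, 31, -47] -> [-47] -> 1
  [21, 1, 2, 27, 39, 7, 39, 17, 50] -> [27, 39, 7, 39, 17, 50] -> 6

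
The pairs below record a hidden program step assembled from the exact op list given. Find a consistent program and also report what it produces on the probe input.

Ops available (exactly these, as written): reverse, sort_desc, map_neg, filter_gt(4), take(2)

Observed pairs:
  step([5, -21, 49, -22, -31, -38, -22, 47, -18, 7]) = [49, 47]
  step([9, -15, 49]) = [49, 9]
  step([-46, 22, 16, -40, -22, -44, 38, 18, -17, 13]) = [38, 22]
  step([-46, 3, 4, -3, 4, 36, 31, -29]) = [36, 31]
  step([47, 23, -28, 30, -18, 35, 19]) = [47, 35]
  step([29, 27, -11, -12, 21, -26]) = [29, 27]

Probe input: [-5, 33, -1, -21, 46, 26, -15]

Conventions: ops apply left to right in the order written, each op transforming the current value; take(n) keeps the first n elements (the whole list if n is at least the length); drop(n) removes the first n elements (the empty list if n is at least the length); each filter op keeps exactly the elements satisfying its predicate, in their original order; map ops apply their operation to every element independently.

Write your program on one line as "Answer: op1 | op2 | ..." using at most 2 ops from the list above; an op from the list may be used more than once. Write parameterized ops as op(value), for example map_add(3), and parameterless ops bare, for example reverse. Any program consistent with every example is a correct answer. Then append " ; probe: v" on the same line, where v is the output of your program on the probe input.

sort_desc | take(2) ; probe: [46, 33]

Check, running the answer program on each example:
  [5, -21, 49, -22, -31, -38, -22, 47, -18, 7] -> [49, 47, 7, 5, -18, -21, -22, -22, -31, -38] -> [49, 47]
  [9, -15, 49] -> [49, 9, -15] -> [49, 9]
  [-46, 22, 16, -40, -22, -44, 38, 18, -17, 13] -> [38, 22, 18, 16, 13, -17, -22, -40, -44, -46] -> [38, 22]
  [-46, 3, 4, -3, 4, 36, 31, -29] -> [36, 31, 4, 4, 3, -3, -29, -46] -> [36, 31]
  [47, 23, -28, 30, -18, 35, 19] -> [47, 35, 30, 23, 19, -18, -28] -> [47, 35]
  [29, 27, -11, -12, 21, -26] -> [29, 27, 21, -11, -12, -26] -> [29, 27]
  probe: [-5, 33, -1, -21, 46, 26, -15] -> [46, 33, 26, -1, -5, -15, -21] -> [46, 33]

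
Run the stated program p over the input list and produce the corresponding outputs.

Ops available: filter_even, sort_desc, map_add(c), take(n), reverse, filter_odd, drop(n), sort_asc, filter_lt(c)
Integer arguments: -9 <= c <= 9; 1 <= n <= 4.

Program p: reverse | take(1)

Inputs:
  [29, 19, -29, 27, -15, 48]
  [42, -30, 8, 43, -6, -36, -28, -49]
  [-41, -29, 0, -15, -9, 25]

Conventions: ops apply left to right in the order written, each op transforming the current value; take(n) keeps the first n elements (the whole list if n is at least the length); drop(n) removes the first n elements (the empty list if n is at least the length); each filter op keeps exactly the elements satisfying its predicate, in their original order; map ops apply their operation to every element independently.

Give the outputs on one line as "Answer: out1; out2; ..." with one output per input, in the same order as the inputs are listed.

[48]; [-49]; [25]

Execution, op by op:
  [29, 19, -29, 27, -15, 48] -> [48, -15, 27, -29, 19, 29] -> [48]
  [42, -30, 8, 43, -6, -36, -28, -49] -> [-49, -28, -36, -6, 43, 8, -30, 42] -> [-49]
  [-41, -29, 0, -15, -9, 25] -> [25, -9, -15, 0, -29, -41] -> [25]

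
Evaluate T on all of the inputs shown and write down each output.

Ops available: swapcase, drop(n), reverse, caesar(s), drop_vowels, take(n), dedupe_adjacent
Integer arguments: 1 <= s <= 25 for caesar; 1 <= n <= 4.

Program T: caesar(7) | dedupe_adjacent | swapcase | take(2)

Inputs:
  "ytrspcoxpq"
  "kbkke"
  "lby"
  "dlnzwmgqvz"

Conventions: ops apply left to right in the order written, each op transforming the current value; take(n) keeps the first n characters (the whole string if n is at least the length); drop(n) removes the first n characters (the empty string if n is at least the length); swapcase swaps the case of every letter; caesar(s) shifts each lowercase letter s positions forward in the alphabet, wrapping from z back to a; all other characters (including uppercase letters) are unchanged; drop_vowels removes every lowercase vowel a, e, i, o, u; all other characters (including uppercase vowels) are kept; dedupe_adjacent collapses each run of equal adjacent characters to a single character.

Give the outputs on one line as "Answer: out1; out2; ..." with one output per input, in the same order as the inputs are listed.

Execution, op by op:
  "ytrspcoxpq" -> "fayzwjvewx" -> "fayzwjvewx" -> "FAYZWJVEWX" -> "FA"
  "kbkke" -> "rirrl" -> "rirl" -> "RIRL" -> "RI"
  "lby" -> "sif" -> "sif" -> "SIF" -> "SI"
  "dlnzwmgqvz" -> "ksugdtnxcg" -> "ksugdtnxcg" -> "KSUGDTNXCG" -> "KS"

"FA"; "RI"; "SI"; "KS"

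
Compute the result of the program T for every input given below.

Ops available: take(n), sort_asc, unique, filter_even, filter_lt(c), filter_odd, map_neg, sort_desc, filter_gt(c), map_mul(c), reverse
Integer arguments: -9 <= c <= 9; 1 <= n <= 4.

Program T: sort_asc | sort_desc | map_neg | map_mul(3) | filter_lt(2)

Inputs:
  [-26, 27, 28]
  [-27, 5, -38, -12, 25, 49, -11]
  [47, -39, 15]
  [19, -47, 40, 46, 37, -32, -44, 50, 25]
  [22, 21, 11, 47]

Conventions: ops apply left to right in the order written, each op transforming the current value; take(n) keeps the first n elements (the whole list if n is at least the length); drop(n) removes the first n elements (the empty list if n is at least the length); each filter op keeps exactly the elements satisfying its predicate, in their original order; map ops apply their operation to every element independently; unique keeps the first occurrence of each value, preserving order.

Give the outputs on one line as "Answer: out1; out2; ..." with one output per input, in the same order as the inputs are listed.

Execution, op by op:
  [-26, 27, 28] -> [-26, 27, 28] -> [28, 27, -26] -> [-28, -27, 26] -> [-84, -81, 78] -> [-84, -81]
  [-27, 5, -38, -12, 25, 49, -11] -> [-38, -27, -12, -11, 5, 25, 49] -> [49, 25, 5, -11, -12, -27, -38] -> [-49, -25, -5, 11, 12, 27, 38] -> [-147, -75, -15, 33, 36, 81, 114] -> [-147, -75, -15]
  [47, -39, 15] -> [-39, 15, 47] -> [47, 15, -39] -> [-47, -15, 39] -> [-141, -45, 117] -> [-141, -45]
  [19, -47, 40, 46, 37, -32, -44, 50, 25] -> [-47, -44, -32, 19, 25, 37, 40, 46, 50] -> [50, 46, 40, 37, 25, 19, -32, -44, -47] -> [-50, -46, -40, -37, -25, -19, 32, 44, 47] -> [-150, -138, -120, -111, -75, -57, 96, 132, 141] -> [-150, -138, -120, -111, -75, -57]
  [22, 21, 11, 47] -> [11, 21, 22, 47] -> [47, 22, 21, 11] -> [-47, -22, -21, -11] -> [-141, -66, -63, -33] -> [-141, -66, -63, -33]

[-84, -81]; [-147, -75, -15]; [-141, -45]; [-150, -138, -120, -111, -75, -57]; [-141, -66, -63, -33]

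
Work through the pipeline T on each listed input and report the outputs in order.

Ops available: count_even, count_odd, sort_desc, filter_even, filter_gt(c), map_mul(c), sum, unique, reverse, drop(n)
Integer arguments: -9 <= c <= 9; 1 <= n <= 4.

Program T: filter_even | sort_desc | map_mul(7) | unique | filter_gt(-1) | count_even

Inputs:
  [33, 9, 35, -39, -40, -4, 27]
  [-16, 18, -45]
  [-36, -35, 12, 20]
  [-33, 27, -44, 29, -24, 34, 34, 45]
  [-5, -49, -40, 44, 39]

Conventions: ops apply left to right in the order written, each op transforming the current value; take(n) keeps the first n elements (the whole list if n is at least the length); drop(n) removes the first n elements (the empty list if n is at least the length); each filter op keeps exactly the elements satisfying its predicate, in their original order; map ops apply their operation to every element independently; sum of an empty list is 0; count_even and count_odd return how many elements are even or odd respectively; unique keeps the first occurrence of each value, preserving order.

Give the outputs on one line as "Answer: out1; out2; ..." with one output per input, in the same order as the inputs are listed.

Execution, op by op:
  [33, 9, 35, -39, -40, -4, 27] -> [-40, -4] -> [-4, -40] -> [-28, -280] -> [-28, -280] -> [] -> 0
  [-16, 18, -45] -> [-16, 18] -> [18, -16] -> [126, -112] -> [126, -112] -> [126] -> 1
  [-36, -35, 12, 20] -> [-36, 12, 20] -> [20, 12, -36] -> [140, 84, -252] -> [140, 84, -252] -> [140, 84] -> 2
  [-33, 27, -44, 29, -24, 34, 34, 45] -> [-44, -24, 34, 34] -> [34, 34, -24, -44] -> [238, 238, -168, -308] -> [238, -168, -308] -> [238] -> 1
  [-5, -49, -40, 44, 39] -> [-40, 44] -> [44, -40] -> [308, -280] -> [308, -280] -> [308] -> 1

0; 1; 2; 1; 1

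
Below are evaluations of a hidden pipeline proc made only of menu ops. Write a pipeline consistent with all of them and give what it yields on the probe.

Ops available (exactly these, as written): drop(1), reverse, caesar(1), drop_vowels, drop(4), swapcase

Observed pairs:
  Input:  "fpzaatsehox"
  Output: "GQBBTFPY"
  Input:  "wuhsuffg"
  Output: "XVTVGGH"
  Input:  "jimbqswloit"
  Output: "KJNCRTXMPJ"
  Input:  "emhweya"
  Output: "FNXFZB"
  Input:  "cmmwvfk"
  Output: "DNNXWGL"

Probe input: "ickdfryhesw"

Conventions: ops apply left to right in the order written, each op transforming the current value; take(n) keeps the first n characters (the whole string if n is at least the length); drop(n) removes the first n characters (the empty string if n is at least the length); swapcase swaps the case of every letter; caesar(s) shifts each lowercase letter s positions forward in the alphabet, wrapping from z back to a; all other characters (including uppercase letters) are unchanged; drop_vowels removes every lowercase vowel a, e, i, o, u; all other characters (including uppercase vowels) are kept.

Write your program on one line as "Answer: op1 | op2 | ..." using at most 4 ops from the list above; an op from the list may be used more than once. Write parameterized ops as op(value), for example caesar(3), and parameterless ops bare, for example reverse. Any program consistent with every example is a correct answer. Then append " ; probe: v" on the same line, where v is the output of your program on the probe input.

caesar(1) | drop_vowels | swapcase ; probe: "JDLGSZFTX"

Check, running the answer program on each example:
  "fpzaatsehox" -> "gqabbutfipy" -> "gqbbtfpy" -> "GQBBTFPY"
  "wuhsuffg" -> "xvitvggh" -> "xvtvggh" -> "XVTVGGH"
  "jimbqswloit" -> "kjncrtxmpju" -> "kjncrtxmpj" -> "KJNCRTXMPJ"
  "emhweya" -> "fnixfzb" -> "fnxfzb" -> "FNXFZB"
  "cmmwvfk" -> "dnnxwgl" -> "dnnxwgl" -> "DNNXWGL"
  probe: "ickdfryhesw" -> "jdlegsziftx" -> "jdlgszftx" -> "JDLGSZFTX"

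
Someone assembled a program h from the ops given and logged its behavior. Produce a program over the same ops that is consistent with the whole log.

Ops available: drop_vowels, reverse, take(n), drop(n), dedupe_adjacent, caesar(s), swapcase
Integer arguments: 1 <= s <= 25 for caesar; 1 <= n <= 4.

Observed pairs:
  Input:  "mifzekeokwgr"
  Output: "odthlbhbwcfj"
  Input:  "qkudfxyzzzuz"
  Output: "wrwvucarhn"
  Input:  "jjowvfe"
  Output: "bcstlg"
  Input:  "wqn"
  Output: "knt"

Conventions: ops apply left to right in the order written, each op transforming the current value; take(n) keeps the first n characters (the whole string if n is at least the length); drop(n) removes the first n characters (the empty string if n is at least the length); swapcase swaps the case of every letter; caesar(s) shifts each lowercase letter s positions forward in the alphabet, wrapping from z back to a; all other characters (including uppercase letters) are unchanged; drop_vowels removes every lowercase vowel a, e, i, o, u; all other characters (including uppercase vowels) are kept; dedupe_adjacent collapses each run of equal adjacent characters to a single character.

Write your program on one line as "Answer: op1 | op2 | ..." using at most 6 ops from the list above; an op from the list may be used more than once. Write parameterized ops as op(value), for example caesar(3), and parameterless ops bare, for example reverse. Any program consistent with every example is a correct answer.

caesar(24) | reverse | caesar(1) | caesar(24) | dedupe_adjacent

Check, running the answer program on each example:
  "mifzekeokwgr" -> "kgdxcicmiuep" -> "peuimcicxdgk" -> "qfvjndjdyehl" -> "odthlbhbwcfj" -> "odthlbhbwcfj"
  "qkudfxyzzzuz" -> "oisbdvwxxxsx" -> "xsxxxwvdbsio" -> "ytyyyxwectjp" -> "wrwwwvucarhn" -> "wrwvucarhn"
  "jjowvfe" -> "hhmutdc" -> "cdtumhh" -> "deuvnii" -> "bcstlgg" -> "bcstlg"
  "wqn" -> "uol" -> "lou" -> "mpv" -> "knt" -> "knt"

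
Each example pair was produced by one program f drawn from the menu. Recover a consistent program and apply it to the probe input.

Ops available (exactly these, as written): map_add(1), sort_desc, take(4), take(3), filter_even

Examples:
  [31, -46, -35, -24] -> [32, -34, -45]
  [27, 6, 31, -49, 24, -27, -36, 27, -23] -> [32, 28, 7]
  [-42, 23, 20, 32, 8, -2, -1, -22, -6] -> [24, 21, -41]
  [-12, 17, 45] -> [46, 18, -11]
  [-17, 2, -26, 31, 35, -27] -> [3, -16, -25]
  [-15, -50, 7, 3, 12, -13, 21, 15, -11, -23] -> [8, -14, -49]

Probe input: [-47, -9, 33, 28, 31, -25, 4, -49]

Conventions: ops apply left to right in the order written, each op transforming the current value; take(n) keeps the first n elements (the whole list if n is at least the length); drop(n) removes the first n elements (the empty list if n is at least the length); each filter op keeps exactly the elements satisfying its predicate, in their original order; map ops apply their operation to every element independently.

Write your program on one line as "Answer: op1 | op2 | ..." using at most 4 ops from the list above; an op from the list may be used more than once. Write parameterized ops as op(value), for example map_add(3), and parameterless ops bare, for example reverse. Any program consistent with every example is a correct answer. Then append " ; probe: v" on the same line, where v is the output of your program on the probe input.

take(3) | map_add(1) | sort_desc ; probe: [34, -8, -46]

Check, running the answer program on each example:
  [31, -46, -35, -24] -> [31, -46, -35] -> [32, -45, -34] -> [32, -34, -45]
  [27, 6, 31, -49, 24, -27, -36, 27, -23] -> [27, 6, 31] -> [28, 7, 32] -> [32, 28, 7]
  [-42, 23, 20, 32, 8, -2, -1, -22, -6] -> [-42, 23, 20] -> [-41, 24, 21] -> [24, 21, -41]
  [-12, 17, 45] -> [-12, 17, 45] -> [-11, 18, 46] -> [46, 18, -11]
  [-17, 2, -26, 31, 35, -27] -> [-17, 2, -26] -> [-16, 3, -25] -> [3, -16, -25]
  [-15, -50, 7, 3, 12, -13, 21, 15, -11, -23] -> [-15, -50, 7] -> [-14, -49, 8] -> [8, -14, -49]
  probe: [-47, -9, 33, 28, 31, -25, 4, -49] -> [-47, -9, 33] -> [-46, -8, 34] -> [34, -8, -46]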